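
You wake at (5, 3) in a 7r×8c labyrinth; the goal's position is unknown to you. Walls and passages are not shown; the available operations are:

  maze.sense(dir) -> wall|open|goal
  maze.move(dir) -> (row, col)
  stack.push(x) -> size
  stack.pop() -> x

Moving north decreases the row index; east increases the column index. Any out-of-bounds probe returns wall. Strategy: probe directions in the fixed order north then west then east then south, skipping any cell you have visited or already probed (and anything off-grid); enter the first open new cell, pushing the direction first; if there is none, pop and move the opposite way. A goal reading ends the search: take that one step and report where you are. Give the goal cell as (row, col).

> sense dir: north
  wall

> sense dir: west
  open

> push x: west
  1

> move dir: west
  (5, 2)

> sense dir: north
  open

> push x: north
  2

> move dir: north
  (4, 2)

> sense dir: north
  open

> push x: north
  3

> move dir: north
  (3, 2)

> sense dir: north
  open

> push x: north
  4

> move dir: north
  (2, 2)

> sense dir: north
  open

> push x: north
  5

> move dir: north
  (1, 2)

> sense dir: north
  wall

> sense dir: west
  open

> push x: west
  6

> move dir: west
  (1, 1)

> sense dir: north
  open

> push x: north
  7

> move dir: north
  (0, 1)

> sense dir: west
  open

> push x: west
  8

> move dir: west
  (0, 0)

> sense dir: south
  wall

> pop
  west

> move dir: east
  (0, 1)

> pop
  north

> move dir: south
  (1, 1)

> sense dir: south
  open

> push x: south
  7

> move dir: south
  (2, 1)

> sense dir: west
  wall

> sense dir: south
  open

> push x: south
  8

> move dir: south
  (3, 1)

> sense dir: west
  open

> push x: west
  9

> move dir: west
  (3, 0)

> sense dir: south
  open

> push x: south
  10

> move dir: south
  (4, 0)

> sense dir: east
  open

> push x: east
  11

> move dir: east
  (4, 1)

> sense dir: south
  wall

> pop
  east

> move dir: west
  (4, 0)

> sense dir: south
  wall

> pop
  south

> move dir: north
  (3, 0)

> pop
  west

> move dir: east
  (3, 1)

> pop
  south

> move dir: north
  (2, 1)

> pop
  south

> move dir: north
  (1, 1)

> pop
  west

> move dir: east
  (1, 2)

> sense dir: east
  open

> push x: east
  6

> move dir: east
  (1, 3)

> sense dir: north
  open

> push x: north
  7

> move dir: north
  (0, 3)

> sense dir: east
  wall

> pop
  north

> move dir: south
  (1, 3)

> sense dir: east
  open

> push x: east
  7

> move dir: east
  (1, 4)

> sense dir: east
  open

> push x: east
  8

> move dir: east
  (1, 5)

> sense dir: north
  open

> push x: north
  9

> move dir: north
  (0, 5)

> sense dir: east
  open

> push x: east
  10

> move dir: east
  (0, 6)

> sense dir: east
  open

> push x: east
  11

> move dir: east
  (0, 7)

> sense dir: south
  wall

> pop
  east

> move dir: west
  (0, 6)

> sense dir: south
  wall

> pop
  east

> move dir: west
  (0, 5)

> pop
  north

> move dir: south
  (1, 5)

> sense dir: south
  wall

> pop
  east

> move dir: west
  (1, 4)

> sense dir: south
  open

> push x: south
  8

> move dir: south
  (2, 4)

> sense dir: west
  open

> push x: west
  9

> move dir: west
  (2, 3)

> sense dir: south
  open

> push x: south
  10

> move dir: south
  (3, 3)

> sense dir: east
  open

> push x: east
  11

> move dir: east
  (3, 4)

> sense dir: east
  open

> push x: east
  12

> move dir: east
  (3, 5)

> sense dir: east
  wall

> sense dir: south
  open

> push x: south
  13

> move dir: south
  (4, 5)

> sense dir: west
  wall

> sense dir: east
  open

> push x: east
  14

> move dir: east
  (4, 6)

> sense dir: east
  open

> push x: east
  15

> move dir: east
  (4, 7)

> sense dir: north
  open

> push x: north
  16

> move dir: north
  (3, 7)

> sense dir: north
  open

> push x: north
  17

> move dir: north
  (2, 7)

> sense dir: west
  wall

> pop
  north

> move dir: south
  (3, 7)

> pop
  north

> move dir: south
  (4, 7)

> sense dir: south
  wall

> pop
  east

> move dir: west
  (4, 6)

> sense dir: south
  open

> push x: south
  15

> move dir: south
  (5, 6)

> sense dir: west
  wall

> sense dir: south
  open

> push x: south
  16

> move dir: south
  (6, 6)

> sense dir: west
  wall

> sense dir: east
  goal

> move dir: east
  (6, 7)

Answer: (6, 7)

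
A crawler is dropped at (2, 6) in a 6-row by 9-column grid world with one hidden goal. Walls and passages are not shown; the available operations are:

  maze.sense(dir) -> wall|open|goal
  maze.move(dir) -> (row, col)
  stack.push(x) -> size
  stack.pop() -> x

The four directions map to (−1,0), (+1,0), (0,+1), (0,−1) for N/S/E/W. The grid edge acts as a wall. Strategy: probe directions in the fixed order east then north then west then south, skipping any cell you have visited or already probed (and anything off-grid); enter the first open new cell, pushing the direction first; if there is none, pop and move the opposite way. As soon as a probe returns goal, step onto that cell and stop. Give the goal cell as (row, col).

;; 1. maze.sense(dir→east) -> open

;; 2. stack.push(x→east) -> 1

;; 3. maze.move(dir→east) -> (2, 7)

;; 4. maze.sense(dir→east) -> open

;; 5. stack.push(x→east) -> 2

;; 6. maze.move(dir→east) -> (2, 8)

;; 7. maze.sense(dir→north) -> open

;; 8. stack.push(x→north) -> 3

;; 9. maze.move(dir→north) -> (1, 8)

;; 10. maze.sense(dir→north) -> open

;; 11. stack.push(x→north) -> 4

;; 12. maze.move(dir→north) -> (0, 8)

;; 13. maze.sense(dir→west) -> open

;; 14. stack.push(x→west) -> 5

;; 15. maze.move(dir→west) -> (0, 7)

;; 16. maze.sense(dir→west) -> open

;; 17. stack.push(x→west) -> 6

;; 18. maze.move(dir→west) -> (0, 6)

;; 19. maze.sense(dir→west) -> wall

;; 20. maze.sense(dir→south) -> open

;; 21. stack.push(x→south) -> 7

;; 22. maze.move(dir→south) -> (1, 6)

;; 23. maze.sense(dir→east) -> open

;; 24. stack.push(x→east) -> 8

;; 25. maze.move(dir→east) -> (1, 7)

;; 26. stack.pop() -> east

;; 27. maze.move(dir→west) -> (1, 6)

;; 28. maze.sense(dir→west) -> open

;; 29. stack.push(x→west) -> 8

;; 30. maze.move(dir→west) -> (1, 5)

;; 31. maze.sense(dir→west) -> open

;; 32. stack.push(x→west) -> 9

;; 33. maze.move(dir→west) -> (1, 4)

;; 34. maze.sense(dir→north) -> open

;; 35. stack.push(x→north) -> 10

;; 36. maze.move(dir→north) -> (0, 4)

;; 37. maze.sense(dir→west) -> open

;; 38. stack.push(x→west) -> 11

;; 39. maze.move(dir→west) -> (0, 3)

;; 40. maze.sense(dir→west) -> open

;; 41. stack.push(x→west) -> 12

;; 42. maze.move(dir→west) -> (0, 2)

;; 43. maze.sense(dir→west) -> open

;; 44. stack.push(x→west) -> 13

;; 45. maze.move(dir→west) -> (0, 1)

;; 46. maze.sense(dir→west) -> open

;; 47. stack.push(x→west) -> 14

;; 48. maze.move(dir→west) -> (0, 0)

;; 49. maze.sense(dir→south) -> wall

;; 50. stack.pop() -> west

;; 51. maze.move(dir→east) -> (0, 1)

;; 52. maze.sense(dir→south) -> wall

;; 53. stack.pop() -> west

;; 54. maze.move(dir→east) -> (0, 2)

;; 55. maze.sense(dir→south) -> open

;; 56. stack.push(x→south) -> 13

;; 57. maze.move(dir→south) -> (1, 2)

;; 58. maze.sense(dir→east) -> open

;; 59. stack.push(x→east) -> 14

;; 60. maze.move(dir→east) -> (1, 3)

;; 61. maze.sense(dir→south) -> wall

;; 62. stack.pop() -> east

;; 63. maze.move(dir→west) -> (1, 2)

;; 64. maze.sense(dir→south) -> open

;; 65. stack.push(x→south) -> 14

;; 66. maze.move(dir→south) -> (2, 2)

;; 67. maze.sense(dir→west) -> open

;; 68. stack.push(x→west) -> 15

;; 69. maze.move(dir→west) -> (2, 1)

;; 70. maze.sense(dir→west) -> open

;; 71. stack.push(x→west) -> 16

;; 72. maze.move(dir→west) -> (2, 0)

;; 73. maze.sense(dir→south) -> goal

;; 74. maze.move(dir→south) -> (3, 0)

Answer: (3, 0)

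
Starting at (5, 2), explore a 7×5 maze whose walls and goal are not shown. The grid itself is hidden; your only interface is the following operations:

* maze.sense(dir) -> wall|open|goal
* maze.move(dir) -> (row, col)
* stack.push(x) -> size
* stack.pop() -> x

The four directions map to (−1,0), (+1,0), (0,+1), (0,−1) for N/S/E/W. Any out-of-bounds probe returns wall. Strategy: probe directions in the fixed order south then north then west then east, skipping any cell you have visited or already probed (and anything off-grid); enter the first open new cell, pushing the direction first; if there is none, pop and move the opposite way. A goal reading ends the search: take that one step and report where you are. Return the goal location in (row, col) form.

// 1. maze.sense(dir→south) ~> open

// 2. stack.push(x→south) ~> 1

// 3. maze.move(dir→south) ~> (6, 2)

// 4. maze.sense(dir→west) ~> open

// 5. stack.push(x→west) ~> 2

// 6. maze.move(dir→west) ~> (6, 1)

// 7. maze.sense(dir→north) ~> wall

// 8. maze.sense(dir→west) ~> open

// 9. stack.push(x→west) ~> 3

// 10. maze.move(dir→west) ~> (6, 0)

// 11. maze.sense(dir→north) ~> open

// 12. stack.push(x→north) ~> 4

// 13. maze.move(dir→north) ~> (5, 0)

// 14. maze.sense(dir→north) ~> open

// 15. stack.push(x→north) ~> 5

// 16. maze.move(dir→north) ~> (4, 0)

// 17. maze.sense(dir→north) ~> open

// 18. stack.push(x→north) ~> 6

// 19. maze.move(dir→north) ~> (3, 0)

// 20. maze.sense(dir→north) ~> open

// 21. stack.push(x→north) ~> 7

// 22. maze.move(dir→north) ~> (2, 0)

// 23. maze.sense(dir→north) ~> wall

// 24. maze.sense(dir→east) ~> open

// 25. stack.push(x→east) ~> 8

// 26. maze.move(dir→east) ~> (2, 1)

// 27. maze.sense(dir→south) ~> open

// 28. stack.push(x→south) ~> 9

// 29. maze.move(dir→south) ~> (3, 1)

// 30. maze.sense(dir→south) ~> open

// 31. stack.push(x→south) ~> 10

// 32. maze.move(dir→south) ~> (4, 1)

// 33. maze.sense(dir→east) ~> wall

// 34. stack.pop() ~> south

// 35. maze.move(dir→north) ~> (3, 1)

// 36. maze.sense(dir→east) ~> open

// 37. stack.push(x→east) ~> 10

// 38. maze.move(dir→east) ~> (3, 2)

// 39. maze.sense(dir→north) ~> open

// 40. stack.push(x→north) ~> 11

// 41. maze.move(dir→north) ~> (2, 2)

// 42. maze.sense(dir→north) ~> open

// 43. stack.push(x→north) ~> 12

// 44. maze.move(dir→north) ~> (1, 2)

// 45. maze.sense(dir→north) ~> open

// 46. stack.push(x→north) ~> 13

// 47. maze.move(dir→north) ~> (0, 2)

// 48. maze.sense(dir→west) ~> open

// 49. stack.push(x→west) ~> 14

// 50. maze.move(dir→west) ~> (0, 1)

// 51. maze.sense(dir→south) ~> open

// 52. stack.push(x→south) ~> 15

// 53. maze.move(dir→south) ~> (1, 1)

// 54. stack.pop() ~> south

// 55. maze.move(dir→north) ~> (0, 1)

// 56. maze.sense(dir→west) ~> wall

// 57. stack.pop() ~> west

// 58. maze.move(dir→east) ~> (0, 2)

// 59. maze.sense(dir→east) ~> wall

// 60. stack.pop() ~> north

// 61. maze.move(dir→south) ~> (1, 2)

// 62. maze.sense(dir→east) ~> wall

// 63. stack.pop() ~> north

// 64. maze.move(dir→south) ~> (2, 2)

// 65. maze.sense(dir→east) ~> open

// 66. stack.push(x→east) ~> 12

// 67. maze.move(dir→east) ~> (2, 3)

// 68. maze.sense(dir→south) ~> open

// 69. stack.push(x→south) ~> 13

// 70. maze.move(dir→south) ~> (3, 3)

// 71. maze.sense(dir→south) ~> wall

// 72. maze.sense(dir→east) ~> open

// 73. stack.push(x→east) ~> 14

// 74. maze.move(dir→east) ~> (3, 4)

// 75. maze.sense(dir→south) ~> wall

// 76. maze.sense(dir→north) ~> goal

// 77. maze.move(dir→north) ~> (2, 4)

Answer: (2, 4)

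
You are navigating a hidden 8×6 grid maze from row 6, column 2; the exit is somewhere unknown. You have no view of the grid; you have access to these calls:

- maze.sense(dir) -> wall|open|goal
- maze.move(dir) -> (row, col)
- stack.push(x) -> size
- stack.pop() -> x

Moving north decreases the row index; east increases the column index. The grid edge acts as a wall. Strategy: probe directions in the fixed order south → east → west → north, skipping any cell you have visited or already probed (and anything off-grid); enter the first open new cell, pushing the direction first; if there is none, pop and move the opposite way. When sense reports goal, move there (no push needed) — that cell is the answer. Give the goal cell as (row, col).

;; maze.sense(south) : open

;; stack.push(south) : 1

;; maze.move(south) : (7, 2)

;; maze.sense(east) : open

;; stack.push(east) : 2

;; maze.move(east) : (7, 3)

;; maze.sense(east) : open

;; stack.push(east) : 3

;; maze.move(east) : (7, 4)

;; maze.sense(east) : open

;; stack.push(east) : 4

;; maze.move(east) : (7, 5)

;; maze.sense(north) : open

;; stack.push(north) : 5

;; maze.move(north) : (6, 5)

;; maze.sense(west) : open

;; stack.push(west) : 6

;; maze.move(west) : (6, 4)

;; maze.sense(west) : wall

;; maze.sense(north) : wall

;; stack.pop() : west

;; maze.move(east) : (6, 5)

;; maze.sense(north) : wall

;; stack.pop() : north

;; maze.move(south) : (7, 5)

;; stack.pop() : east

;; maze.move(west) : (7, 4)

;; stack.pop() : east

;; maze.move(west) : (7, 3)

;; stack.pop() : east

;; maze.move(west) : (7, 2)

;; maze.sense(west) : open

;; stack.push(west) : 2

;; maze.move(west) : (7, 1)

;; maze.sense(west) : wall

;; maze.sense(north) : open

;; stack.push(north) : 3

;; maze.move(north) : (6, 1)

;; maze.sense(west) : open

;; stack.push(west) : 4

;; maze.move(west) : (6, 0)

;; maze.sense(north) : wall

;; stack.pop() : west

;; maze.move(east) : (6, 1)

;; maze.sense(north) : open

;; stack.push(north) : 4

;; maze.move(north) : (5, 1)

;; maze.sense(east) : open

;; stack.push(east) : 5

;; maze.move(east) : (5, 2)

;; maze.sense(east) : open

;; stack.push(east) : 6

;; maze.move(east) : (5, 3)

;; maze.sense(north) : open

;; stack.push(north) : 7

;; maze.move(north) : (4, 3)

;; maze.sense(east) : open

;; stack.push(east) : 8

;; maze.move(east) : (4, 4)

;; maze.sense(east) : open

;; stack.push(east) : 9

;; maze.move(east) : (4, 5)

;; maze.sense(north) : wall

;; stack.pop() : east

;; maze.move(west) : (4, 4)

;; maze.sense(north) : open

;; stack.push(north) : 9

;; maze.move(north) : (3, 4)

;; maze.sense(west) : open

;; stack.push(west) : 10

;; maze.move(west) : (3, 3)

;; maze.sense(west) : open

;; stack.push(west) : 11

;; maze.move(west) : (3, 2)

;; maze.sense(south) : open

;; stack.push(south) : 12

;; maze.move(south) : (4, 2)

;; maze.sense(west) : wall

;; stack.pop() : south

;; maze.move(north) : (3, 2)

;; maze.sense(west) : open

;; stack.push(west) : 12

;; maze.move(west) : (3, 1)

;; maze.sense(west) : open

;; stack.push(west) : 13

;; maze.move(west) : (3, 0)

;; maze.sense(south) : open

;; stack.push(south) : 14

;; maze.move(south) : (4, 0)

;; stack.pop() : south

;; maze.move(north) : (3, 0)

;; maze.sense(north) : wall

;; stack.pop() : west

;; maze.move(east) : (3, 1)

;; maze.sense(north) : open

;; stack.push(north) : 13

;; maze.move(north) : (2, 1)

;; maze.sense(east) : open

;; stack.push(east) : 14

;; maze.move(east) : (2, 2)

;; maze.sense(east) : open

;; stack.push(east) : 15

;; maze.move(east) : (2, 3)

;; maze.sense(east) : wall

;; maze.sense(north) : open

;; stack.push(north) : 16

;; maze.move(north) : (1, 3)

;; maze.sense(east) : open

;; stack.push(east) : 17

;; maze.move(east) : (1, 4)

;; maze.sense(east) : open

;; stack.push(east) : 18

;; maze.move(east) : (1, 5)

;; maze.sense(south) : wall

;; maze.sense(north) : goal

;; maze.move(north) : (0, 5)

Answer: (0, 5)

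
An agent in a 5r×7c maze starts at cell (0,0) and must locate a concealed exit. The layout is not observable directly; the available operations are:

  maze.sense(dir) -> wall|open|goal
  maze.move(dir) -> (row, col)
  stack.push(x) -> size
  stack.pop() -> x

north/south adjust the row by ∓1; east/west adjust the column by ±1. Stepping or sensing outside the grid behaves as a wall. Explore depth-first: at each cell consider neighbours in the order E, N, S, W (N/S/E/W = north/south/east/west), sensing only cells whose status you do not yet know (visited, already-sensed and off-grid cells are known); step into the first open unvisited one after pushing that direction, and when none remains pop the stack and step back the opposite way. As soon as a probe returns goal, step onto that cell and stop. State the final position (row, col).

;; maze.sense(dir='east') ~> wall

;; maze.sense(dir='south') ~> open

;; stack.push(x='south') ~> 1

;; maze.move(dir='south') ~> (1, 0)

;; maze.sense(dir='east') ~> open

;; stack.push(x='east') ~> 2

;; maze.move(dir='east') ~> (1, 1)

;; maze.sense(dir='east') ~> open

;; stack.push(x='east') ~> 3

;; maze.move(dir='east') ~> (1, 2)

;; maze.sense(dir='east') ~> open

;; stack.push(x='east') ~> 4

;; maze.move(dir='east') ~> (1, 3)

;; maze.sense(dir='east') ~> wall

;; maze.sense(dir='north') ~> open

;; stack.push(x='north') ~> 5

;; maze.move(dir='north') ~> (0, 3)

;; maze.sense(dir='east') ~> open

;; stack.push(x='east') ~> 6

;; maze.move(dir='east') ~> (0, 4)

;; maze.sense(dir='east') ~> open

;; stack.push(x='east') ~> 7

;; maze.move(dir='east') ~> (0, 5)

;; maze.sense(dir='east') ~> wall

;; maze.sense(dir='south') ~> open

;; stack.push(x='south') ~> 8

;; maze.move(dir='south') ~> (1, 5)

;; maze.sense(dir='east') ~> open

;; stack.push(x='east') ~> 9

;; maze.move(dir='east') ~> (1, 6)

;; maze.sense(dir='south') ~> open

;; stack.push(x='south') ~> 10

;; maze.move(dir='south') ~> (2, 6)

;; maze.sense(dir='south') ~> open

;; stack.push(x='south') ~> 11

;; maze.move(dir='south') ~> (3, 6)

;; maze.sense(dir='south') ~> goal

;; maze.move(dir='south') ~> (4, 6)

Answer: (4, 6)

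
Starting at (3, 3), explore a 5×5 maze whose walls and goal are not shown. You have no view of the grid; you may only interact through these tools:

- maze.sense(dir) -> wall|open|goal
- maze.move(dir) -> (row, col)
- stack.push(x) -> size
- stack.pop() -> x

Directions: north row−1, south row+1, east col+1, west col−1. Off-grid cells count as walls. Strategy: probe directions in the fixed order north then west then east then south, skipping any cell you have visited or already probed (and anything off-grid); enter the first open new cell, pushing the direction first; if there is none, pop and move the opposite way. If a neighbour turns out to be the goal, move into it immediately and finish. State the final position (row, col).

-- 1. maze.sense(dir='north') -> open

-- 2. stack.push(x='north') -> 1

-- 3. maze.move(dir='north') -> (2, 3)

-- 4. maze.sense(dir='north') -> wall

-- 5. maze.sense(dir='west') -> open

-- 6. stack.push(x='west') -> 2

-- 7. maze.move(dir='west') -> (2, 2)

-- 8. maze.sense(dir='north') -> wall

-- 9. maze.sense(dir='west') -> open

-- 10. stack.push(x='west') -> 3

-- 11. maze.move(dir='west') -> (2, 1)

-- 12. maze.sense(dir='north') -> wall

-- 13. maze.sense(dir='west') -> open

-- 14. stack.push(x='west') -> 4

-- 15. maze.move(dir='west') -> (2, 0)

-- 16. maze.sense(dir='north') -> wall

-- 17. maze.sense(dir='south') -> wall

-- 18. stack.pop() -> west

-- 19. maze.move(dir='east') -> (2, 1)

-- 20. maze.sense(dir='south') -> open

-- 21. stack.push(x='south') -> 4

-- 22. maze.move(dir='south') -> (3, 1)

-- 23. maze.sense(dir='east') -> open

-- 24. stack.push(x='east') -> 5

-- 25. maze.move(dir='east') -> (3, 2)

-- 26. maze.sense(dir='south') -> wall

-- 27. stack.pop() -> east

-- 28. maze.move(dir='west') -> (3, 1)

-- 29. maze.sense(dir='south') -> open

-- 30. stack.push(x='south') -> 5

-- 31. maze.move(dir='south') -> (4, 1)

-- 32. maze.sense(dir='west') -> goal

-- 33. maze.move(dir='west') -> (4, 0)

Answer: (4, 0)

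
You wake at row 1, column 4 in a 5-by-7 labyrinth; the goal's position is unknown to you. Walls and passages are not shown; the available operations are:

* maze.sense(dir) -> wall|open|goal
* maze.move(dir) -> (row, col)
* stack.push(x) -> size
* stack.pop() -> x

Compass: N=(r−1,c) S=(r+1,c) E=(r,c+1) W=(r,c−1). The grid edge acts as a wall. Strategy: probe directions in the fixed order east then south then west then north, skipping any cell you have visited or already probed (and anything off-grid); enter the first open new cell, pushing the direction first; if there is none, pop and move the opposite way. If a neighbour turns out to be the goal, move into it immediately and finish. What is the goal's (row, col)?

I run maze.sense(dir: east), yielding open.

Now I run stack.push(x: east), — result: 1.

Now I run maze.move(dir: east), and get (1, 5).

I invoke maze.sense(dir: east), : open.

Now I run stack.push(x: east), giving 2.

Next I call maze.move(dir: east), and see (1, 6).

Next I call maze.sense(dir: south), → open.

I invoke stack.push(x: south), : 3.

I run maze.move(dir: south), yielding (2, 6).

Then maze.sense(dir: south), and see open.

Invoking stack.push(x: south), which returns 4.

Calling maze.move(dir: south), and see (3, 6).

Next I call maze.sense(dir: south), → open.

Using stack.push(x: south), giving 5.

I use maze.move(dir: south), and see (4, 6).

Invoking maze.sense(dir: west), yielding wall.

Then stack.pop(), yielding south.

Using maze.move(dir: north), yielding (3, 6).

I invoke maze.sense(dir: west), — result: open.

Now I run stack.push(x: west), and observe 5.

Then maze.move(dir: west), : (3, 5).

Using maze.sense(dir: west), and observe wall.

I call maze.sense(dir: north), and get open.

I use stack.push(x: north), yielding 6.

I run maze.move(dir: north), — result: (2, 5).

I try maze.sense(dir: west), — result: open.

I run stack.push(x: west), and get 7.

Invoking maze.move(dir: west), and observe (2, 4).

Calling maze.sense(dir: west), — result: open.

I try stack.push(x: west), and observe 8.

I call maze.move(dir: west), and observe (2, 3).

Now I run maze.sense(dir: south), → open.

I invoke stack.push(x: south), and get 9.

I use maze.move(dir: south), and get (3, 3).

I run maze.sense(dir: south), and get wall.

Calling maze.sense(dir: west), → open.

I run stack.push(x: west), → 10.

Now I run maze.move(dir: west), → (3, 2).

I call maze.sense(dir: south), → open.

I invoke stack.push(x: south), : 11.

Now I run maze.move(dir: south), giving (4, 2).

Invoking maze.sense(dir: west), and observe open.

Invoking stack.push(x: west), : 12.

I try maze.move(dir: west), which returns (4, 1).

I run maze.sense(dir: west), : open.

Invoking stack.push(x: west), which returns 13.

Using maze.move(dir: west), giving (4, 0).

Calling maze.sense(dir: north), yielding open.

Next I call stack.push(x: north), giving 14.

Calling maze.move(dir: north), and see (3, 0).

I use maze.sense(dir: east), giving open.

Now I run stack.push(x: east), and get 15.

I try maze.move(dir: east), which returns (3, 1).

I invoke maze.sense(dir: north), and get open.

I try stack.push(x: north), which returns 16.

Next I call maze.move(dir: north), → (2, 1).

I use maze.sense(dir: east), yielding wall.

Next I call maze.sense(dir: west), and observe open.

Invoking stack.push(x: west), yielding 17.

I use maze.move(dir: west), → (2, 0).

Calling maze.sense(dir: north), : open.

Then stack.push(x: north), — result: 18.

Next I call maze.move(dir: north), giving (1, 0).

I run maze.sense(dir: east), and get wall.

Next I call maze.sense(dir: north), and observe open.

Invoking stack.push(x: north), and observe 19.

Using maze.move(dir: north), giving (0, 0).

I invoke maze.sense(dir: east), and observe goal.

Now I run maze.move(dir: east), which returns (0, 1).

Answer: (0, 1)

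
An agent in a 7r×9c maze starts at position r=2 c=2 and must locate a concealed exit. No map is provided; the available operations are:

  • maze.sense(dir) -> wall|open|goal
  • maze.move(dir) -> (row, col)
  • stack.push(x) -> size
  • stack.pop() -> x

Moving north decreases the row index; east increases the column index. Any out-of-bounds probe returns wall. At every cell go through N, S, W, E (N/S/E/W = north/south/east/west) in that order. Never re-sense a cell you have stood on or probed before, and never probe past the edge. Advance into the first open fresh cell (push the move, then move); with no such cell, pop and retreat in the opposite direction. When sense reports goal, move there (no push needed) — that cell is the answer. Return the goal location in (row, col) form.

CALL sense[dir='north']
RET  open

CALL push[x='north']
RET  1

CALL move[dir='north']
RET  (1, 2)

CALL sense[dir='north']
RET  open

CALL push[x='north']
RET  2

CALL move[dir='north']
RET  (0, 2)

CALL sense[dir='west']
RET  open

CALL push[x='west']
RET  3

CALL move[dir='west']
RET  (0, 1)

CALL sense[dir='south']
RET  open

CALL push[x='south']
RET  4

CALL move[dir='south']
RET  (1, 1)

CALL sense[dir='south']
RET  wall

CALL sense[dir='west']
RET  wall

CALL pop[]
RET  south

CALL move[dir='north']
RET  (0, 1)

CALL sense[dir='west']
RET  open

CALL push[x='west']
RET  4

CALL move[dir='west']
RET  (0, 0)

CALL pop[]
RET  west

CALL move[dir='east']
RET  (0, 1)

CALL pop[]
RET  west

CALL move[dir='east']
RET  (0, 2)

CALL sense[dir='east']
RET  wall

CALL pop[]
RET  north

CALL move[dir='south']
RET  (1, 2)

CALL sense[dir='east']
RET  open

CALL push[x='east']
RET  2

CALL move[dir='east']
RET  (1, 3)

CALL sense[dir='south']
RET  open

CALL push[x='south']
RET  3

CALL move[dir='south']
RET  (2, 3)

CALL sense[dir='south']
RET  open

CALL push[x='south']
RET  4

CALL move[dir='south']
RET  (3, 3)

CALL sense[dir='south']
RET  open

CALL push[x='south']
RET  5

CALL move[dir='south']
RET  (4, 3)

CALL sense[dir='south']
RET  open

CALL push[x='south']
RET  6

CALL move[dir='south']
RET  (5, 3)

CALL sense[dir='south']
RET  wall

CALL sense[dir='west']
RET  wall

CALL sense[dir='east']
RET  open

CALL push[x='east']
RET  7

CALL move[dir='east']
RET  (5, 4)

CALL sense[dir='north']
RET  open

CALL push[x='north']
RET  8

CALL move[dir='north']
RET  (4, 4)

CALL sense[dir='north']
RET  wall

CALL sense[dir='east']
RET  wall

CALL pop[]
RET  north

CALL move[dir='south']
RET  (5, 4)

CALL sense[dir='south']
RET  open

CALL push[x='south']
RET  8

CALL move[dir='south']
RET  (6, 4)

CALL sense[dir='east']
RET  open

CALL push[x='east']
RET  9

CALL move[dir='east']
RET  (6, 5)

CALL sense[dir='north']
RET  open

CALL push[x='north']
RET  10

CALL move[dir='north']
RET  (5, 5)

CALL sense[dir='east']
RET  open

CALL push[x='east']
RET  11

CALL move[dir='east']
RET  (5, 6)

CALL sense[dir='north']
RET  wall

CALL sense[dir='south']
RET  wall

CALL sense[dir='east']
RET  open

CALL push[x='east']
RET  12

CALL move[dir='east']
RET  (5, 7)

CALL sense[dir='north']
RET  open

CALL push[x='north']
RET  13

CALL move[dir='north']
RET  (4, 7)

CALL sense[dir='north']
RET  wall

CALL sense[dir='east']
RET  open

CALL push[x='east']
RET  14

CALL move[dir='east']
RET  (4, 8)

CALL sense[dir='north']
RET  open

CALL push[x='north']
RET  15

CALL move[dir='north']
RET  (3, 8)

CALL sense[dir='north']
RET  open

CALL push[x='north']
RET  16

CALL move[dir='north']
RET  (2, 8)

CALL sense[dir='north']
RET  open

CALL push[x='north']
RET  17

CALL move[dir='north']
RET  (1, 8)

CALL sense[dir='north']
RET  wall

CALL sense[dir='west']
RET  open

CALL push[x='west']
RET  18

CALL move[dir='west']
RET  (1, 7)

CALL sense[dir='north']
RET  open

CALL push[x='north']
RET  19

CALL move[dir='north']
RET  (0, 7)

CALL sense[dir='west']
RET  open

CALL push[x='west']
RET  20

CALL move[dir='west']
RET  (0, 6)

CALL sense[dir='south']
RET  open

CALL push[x='south']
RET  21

CALL move[dir='south']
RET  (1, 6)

CALL sense[dir='south']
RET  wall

CALL sense[dir='west']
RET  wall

CALL pop[]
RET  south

CALL move[dir='north']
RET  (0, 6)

CALL sense[dir='west']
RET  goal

CALL move[dir='west']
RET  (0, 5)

Answer: (0, 5)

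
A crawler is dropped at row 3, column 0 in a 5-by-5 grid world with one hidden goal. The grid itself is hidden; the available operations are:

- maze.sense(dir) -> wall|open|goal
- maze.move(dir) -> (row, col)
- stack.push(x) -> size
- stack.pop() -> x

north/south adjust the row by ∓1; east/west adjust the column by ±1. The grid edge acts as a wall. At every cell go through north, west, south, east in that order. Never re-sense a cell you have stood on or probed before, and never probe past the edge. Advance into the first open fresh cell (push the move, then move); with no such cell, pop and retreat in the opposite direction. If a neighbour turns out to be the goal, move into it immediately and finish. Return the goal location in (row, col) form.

CALL maze.sense[north]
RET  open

CALL stack.push[north]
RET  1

CALL maze.move[north]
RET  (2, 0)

CALL maze.sense[north]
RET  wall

CALL maze.sense[east]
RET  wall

CALL stack.pop[]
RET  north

CALL maze.move[south]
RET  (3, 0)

CALL maze.sense[south]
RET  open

CALL stack.push[south]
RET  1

CALL maze.move[south]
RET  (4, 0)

CALL maze.sense[east]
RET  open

CALL stack.push[east]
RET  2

CALL maze.move[east]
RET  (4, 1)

CALL maze.sense[north]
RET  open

CALL stack.push[north]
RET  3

CALL maze.move[north]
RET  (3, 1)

CALL maze.sense[east]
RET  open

CALL stack.push[east]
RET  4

CALL maze.move[east]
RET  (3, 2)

CALL maze.sense[north]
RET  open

CALL stack.push[north]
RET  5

CALL maze.move[north]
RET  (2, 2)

CALL maze.sense[north]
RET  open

CALL stack.push[north]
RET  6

CALL maze.move[north]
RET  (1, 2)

CALL maze.sense[north]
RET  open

CALL stack.push[north]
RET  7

CALL maze.move[north]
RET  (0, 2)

CALL maze.sense[west]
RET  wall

CALL maze.sense[east]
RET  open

CALL stack.push[east]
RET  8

CALL maze.move[east]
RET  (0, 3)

CALL maze.sense[south]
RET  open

CALL stack.push[south]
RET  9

CALL maze.move[south]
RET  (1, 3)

CALL maze.sense[south]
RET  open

CALL stack.push[south]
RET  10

CALL maze.move[south]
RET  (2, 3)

CALL maze.sense[south]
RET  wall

CALL maze.sense[east]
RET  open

CALL stack.push[east]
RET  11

CALL maze.move[east]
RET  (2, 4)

CALL maze.sense[north]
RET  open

CALL stack.push[north]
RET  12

CALL maze.move[north]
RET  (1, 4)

CALL maze.sense[north]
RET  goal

CALL maze.move[north]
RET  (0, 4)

Answer: (0, 4)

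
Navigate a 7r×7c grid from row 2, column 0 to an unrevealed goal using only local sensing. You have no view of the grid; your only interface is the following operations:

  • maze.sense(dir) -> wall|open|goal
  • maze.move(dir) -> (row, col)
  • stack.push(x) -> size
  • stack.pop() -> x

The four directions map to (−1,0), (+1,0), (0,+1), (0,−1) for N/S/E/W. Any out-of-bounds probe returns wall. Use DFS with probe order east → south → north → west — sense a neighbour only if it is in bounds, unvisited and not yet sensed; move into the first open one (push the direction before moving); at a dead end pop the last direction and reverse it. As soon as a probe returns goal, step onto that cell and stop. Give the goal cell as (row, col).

[in] maze.sense dir→east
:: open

[in] stack.push x→east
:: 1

[in] maze.move dir→east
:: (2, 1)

[in] maze.sense dir→east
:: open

[in] stack.push x→east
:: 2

[in] maze.move dir→east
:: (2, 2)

[in] maze.sense dir→east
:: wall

[in] maze.sense dir→south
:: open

[in] stack.push x→south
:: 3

[in] maze.move dir→south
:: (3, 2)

[in] maze.sense dir→east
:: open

[in] stack.push x→east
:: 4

[in] maze.move dir→east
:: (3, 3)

[in] maze.sense dir→east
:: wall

[in] maze.sense dir→south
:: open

[in] stack.push x→south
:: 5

[in] maze.move dir→south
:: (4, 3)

[in] maze.sense dir→east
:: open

[in] stack.push x→east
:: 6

[in] maze.move dir→east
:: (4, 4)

[in] maze.sense dir→east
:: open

[in] stack.push x→east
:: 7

[in] maze.move dir→east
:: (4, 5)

[in] maze.sense dir→east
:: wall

[in] maze.sense dir→south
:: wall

[in] maze.sense dir→north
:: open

[in] stack.push x→north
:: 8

[in] maze.move dir→north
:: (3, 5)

[in] maze.sense dir→east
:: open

[in] stack.push x→east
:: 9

[in] maze.move dir→east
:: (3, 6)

[in] maze.sense dir→north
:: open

[in] stack.push x→north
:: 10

[in] maze.move dir→north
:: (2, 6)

[in] maze.sense dir→north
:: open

[in] stack.push x→north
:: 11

[in] maze.move dir→north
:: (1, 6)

[in] maze.sense dir→north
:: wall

[in] maze.sense dir→west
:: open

[in] stack.push x→west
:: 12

[in] maze.move dir→west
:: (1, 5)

[in] maze.sense dir→south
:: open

[in] stack.push x→south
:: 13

[in] maze.move dir→south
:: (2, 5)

[in] maze.sense dir→west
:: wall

[in] stack.pop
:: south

[in] maze.move dir→north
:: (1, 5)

[in] maze.sense dir→north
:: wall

[in] maze.sense dir→west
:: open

[in] stack.push x→west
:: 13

[in] maze.move dir→west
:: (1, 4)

[in] maze.sense dir→north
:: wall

[in] maze.sense dir→west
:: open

[in] stack.push x→west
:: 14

[in] maze.move dir→west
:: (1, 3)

[in] maze.sense dir→north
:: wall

[in] maze.sense dir→west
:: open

[in] stack.push x→west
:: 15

[in] maze.move dir→west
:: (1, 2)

[in] maze.sense dir→north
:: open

[in] stack.push x→north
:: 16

[in] maze.move dir→north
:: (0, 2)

[in] maze.sense dir→west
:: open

[in] stack.push x→west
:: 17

[in] maze.move dir→west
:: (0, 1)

[in] maze.sense dir→south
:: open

[in] stack.push x→south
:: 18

[in] maze.move dir→south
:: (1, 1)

[in] maze.sense dir→west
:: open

[in] stack.push x→west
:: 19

[in] maze.move dir→west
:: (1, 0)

[in] maze.sense dir→north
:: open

[in] stack.push x→north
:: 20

[in] maze.move dir→north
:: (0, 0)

[in] stack.pop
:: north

[in] maze.move dir→south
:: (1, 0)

[in] stack.pop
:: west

[in] maze.move dir→east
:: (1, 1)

[in] stack.pop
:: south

[in] maze.move dir→north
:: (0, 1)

[in] stack.pop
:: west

[in] maze.move dir→east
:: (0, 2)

[in] stack.pop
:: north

[in] maze.move dir→south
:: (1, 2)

[in] stack.pop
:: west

[in] maze.move dir→east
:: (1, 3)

[in] stack.pop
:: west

[in] maze.move dir→east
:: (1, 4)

[in] stack.pop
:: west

[in] maze.move dir→east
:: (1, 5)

[in] stack.pop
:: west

[in] maze.move dir→east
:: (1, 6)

[in] stack.pop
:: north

[in] maze.move dir→south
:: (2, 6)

[in] stack.pop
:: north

[in] maze.move dir→south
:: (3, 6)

[in] stack.pop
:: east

[in] maze.move dir→west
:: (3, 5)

[in] stack.pop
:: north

[in] maze.move dir→south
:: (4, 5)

[in] stack.pop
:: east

[in] maze.move dir→west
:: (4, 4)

[in] maze.sense dir→south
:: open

[in] stack.push x→south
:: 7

[in] maze.move dir→south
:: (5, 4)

[in] maze.sense dir→south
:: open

[in] stack.push x→south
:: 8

[in] maze.move dir→south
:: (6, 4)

[in] maze.sense dir→east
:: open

[in] stack.push x→east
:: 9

[in] maze.move dir→east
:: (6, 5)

[in] maze.sense dir→east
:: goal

[in] maze.move dir→east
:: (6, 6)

Answer: (6, 6)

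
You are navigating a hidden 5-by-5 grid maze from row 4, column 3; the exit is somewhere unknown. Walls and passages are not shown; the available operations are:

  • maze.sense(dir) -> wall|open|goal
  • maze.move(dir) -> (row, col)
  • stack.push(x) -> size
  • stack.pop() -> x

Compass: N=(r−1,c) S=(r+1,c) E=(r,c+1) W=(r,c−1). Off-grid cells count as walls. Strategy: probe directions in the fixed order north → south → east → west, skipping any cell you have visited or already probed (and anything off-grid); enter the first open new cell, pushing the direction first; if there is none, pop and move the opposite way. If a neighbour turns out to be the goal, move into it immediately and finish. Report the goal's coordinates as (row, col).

Do: sense[north]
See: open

Do: push[north]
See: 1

Do: move[north]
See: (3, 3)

Do: sense[north]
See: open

Do: push[north]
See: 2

Do: move[north]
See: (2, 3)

Do: sense[north]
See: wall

Do: sense[east]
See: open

Do: push[east]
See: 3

Do: move[east]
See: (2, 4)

Do: sense[north]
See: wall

Do: sense[south]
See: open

Do: push[south]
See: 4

Do: move[south]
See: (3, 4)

Do: sense[south]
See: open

Do: push[south]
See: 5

Do: move[south]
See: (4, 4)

Do: pop[]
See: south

Do: move[north]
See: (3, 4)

Do: pop[]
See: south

Do: move[north]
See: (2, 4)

Do: pop[]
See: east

Do: move[west]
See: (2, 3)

Do: sense[west]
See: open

Do: push[west]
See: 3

Do: move[west]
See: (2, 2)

Do: sense[north]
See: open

Do: push[north]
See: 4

Do: move[north]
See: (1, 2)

Do: sense[north]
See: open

Do: push[north]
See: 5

Do: move[north]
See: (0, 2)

Do: sense[east]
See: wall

Do: sense[west]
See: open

Do: push[west]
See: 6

Do: move[west]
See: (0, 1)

Do: sense[south]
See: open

Do: push[south]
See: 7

Do: move[south]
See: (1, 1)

Do: sense[south]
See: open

Do: push[south]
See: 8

Do: move[south]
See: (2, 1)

Do: sense[south]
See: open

Do: push[south]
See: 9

Do: move[south]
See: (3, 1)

Do: sense[south]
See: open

Do: push[south]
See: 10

Do: move[south]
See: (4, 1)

Do: sense[east]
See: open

Do: push[east]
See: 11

Do: move[east]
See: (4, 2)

Do: sense[north]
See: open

Do: push[north]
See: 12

Do: move[north]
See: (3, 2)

Do: pop[]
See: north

Do: move[south]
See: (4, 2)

Do: pop[]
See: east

Do: move[west]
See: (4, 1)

Do: sense[west]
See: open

Do: push[west]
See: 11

Do: move[west]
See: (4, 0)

Do: sense[north]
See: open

Do: push[north]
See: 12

Do: move[north]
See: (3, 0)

Do: sense[north]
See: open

Do: push[north]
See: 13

Do: move[north]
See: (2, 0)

Do: sense[north]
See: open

Do: push[north]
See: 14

Do: move[north]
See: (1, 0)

Do: sense[north]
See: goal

Do: move[north]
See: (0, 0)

Answer: (0, 0)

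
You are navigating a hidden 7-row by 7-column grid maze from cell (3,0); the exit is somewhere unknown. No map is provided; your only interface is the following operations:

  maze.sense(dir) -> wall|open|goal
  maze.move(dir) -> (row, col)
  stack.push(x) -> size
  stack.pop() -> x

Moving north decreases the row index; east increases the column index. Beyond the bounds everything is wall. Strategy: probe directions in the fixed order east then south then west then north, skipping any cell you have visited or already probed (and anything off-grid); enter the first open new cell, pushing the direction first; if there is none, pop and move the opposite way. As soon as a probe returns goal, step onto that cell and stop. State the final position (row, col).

! maze.sense(dir='east') : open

! stack.push(x='east') : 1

! maze.move(dir='east') : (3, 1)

! maze.sense(dir='east') : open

! stack.push(x='east') : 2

! maze.move(dir='east') : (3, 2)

! maze.sense(dir='east') : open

! stack.push(x='east') : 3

! maze.move(dir='east') : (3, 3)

! maze.sense(dir='east') : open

! stack.push(x='east') : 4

! maze.move(dir='east') : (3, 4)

! maze.sense(dir='east') : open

! stack.push(x='east') : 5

! maze.move(dir='east') : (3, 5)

! maze.sense(dir='east') : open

! stack.push(x='east') : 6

! maze.move(dir='east') : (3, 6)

! maze.sense(dir='south') : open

! stack.push(x='south') : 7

! maze.move(dir='south') : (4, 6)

! maze.sense(dir='south') : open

! stack.push(x='south') : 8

! maze.move(dir='south') : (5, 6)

! maze.sense(dir='south') : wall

! maze.sense(dir='west') : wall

! stack.pop() : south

! maze.move(dir='north') : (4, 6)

! maze.sense(dir='west') : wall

! stack.pop() : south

! maze.move(dir='north') : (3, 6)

! maze.sense(dir='north') : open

! stack.push(x='north') : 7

! maze.move(dir='north') : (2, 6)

! maze.sense(dir='west') : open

! stack.push(x='west') : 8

! maze.move(dir='west') : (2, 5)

! maze.sense(dir='west') : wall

! maze.sense(dir='north') : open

! stack.push(x='north') : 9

! maze.move(dir='north') : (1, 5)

! maze.sense(dir='east') : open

! stack.push(x='east') : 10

! maze.move(dir='east') : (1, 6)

! maze.sense(dir='north') : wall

! stack.pop() : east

! maze.move(dir='west') : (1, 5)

! maze.sense(dir='west') : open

! stack.push(x='west') : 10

! maze.move(dir='west') : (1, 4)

! maze.sense(dir='west') : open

! stack.push(x='west') : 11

! maze.move(dir='west') : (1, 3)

! maze.sense(dir='south') : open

! stack.push(x='south') : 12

! maze.move(dir='south') : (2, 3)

! maze.sense(dir='west') : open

! stack.push(x='west') : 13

! maze.move(dir='west') : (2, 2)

! maze.sense(dir='west') : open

! stack.push(x='west') : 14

! maze.move(dir='west') : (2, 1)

! maze.sense(dir='west') : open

! stack.push(x='west') : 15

! maze.move(dir='west') : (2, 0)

! maze.sense(dir='north') : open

! stack.push(x='north') : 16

! maze.move(dir='north') : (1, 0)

! maze.sense(dir='east') : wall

! maze.sense(dir='north') : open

! stack.push(x='north') : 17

! maze.move(dir='north') : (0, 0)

! maze.sense(dir='east') : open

! stack.push(x='east') : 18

! maze.move(dir='east') : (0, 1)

! maze.sense(dir='east') : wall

! stack.pop() : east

! maze.move(dir='west') : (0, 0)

! stack.pop() : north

! maze.move(dir='south') : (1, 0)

! stack.pop() : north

! maze.move(dir='south') : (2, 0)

! stack.pop() : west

! maze.move(dir='east') : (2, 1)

! stack.pop() : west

! maze.move(dir='east') : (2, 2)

! maze.sense(dir='north') : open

! stack.push(x='north') : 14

! maze.move(dir='north') : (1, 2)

! stack.pop() : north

! maze.move(dir='south') : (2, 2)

! stack.pop() : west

! maze.move(dir='east') : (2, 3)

! stack.pop() : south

! maze.move(dir='north') : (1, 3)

! maze.sense(dir='north') : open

! stack.push(x='north') : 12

! maze.move(dir='north') : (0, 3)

! maze.sense(dir='east') : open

! stack.push(x='east') : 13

! maze.move(dir='east') : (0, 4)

! maze.sense(dir='east') : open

! stack.push(x='east') : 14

! maze.move(dir='east') : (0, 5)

! stack.pop() : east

! maze.move(dir='west') : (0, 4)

! stack.pop() : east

! maze.move(dir='west') : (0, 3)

! stack.pop() : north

! maze.move(dir='south') : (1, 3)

! stack.pop() : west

! maze.move(dir='east') : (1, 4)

! stack.pop() : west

! maze.move(dir='east') : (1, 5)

! stack.pop() : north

! maze.move(dir='south') : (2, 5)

! stack.pop() : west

! maze.move(dir='east') : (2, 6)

! stack.pop() : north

! maze.move(dir='south') : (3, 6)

! stack.pop() : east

! maze.move(dir='west') : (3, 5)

! stack.pop() : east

! maze.move(dir='west') : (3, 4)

! maze.sense(dir='south') : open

! stack.push(x='south') : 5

! maze.move(dir='south') : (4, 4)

! maze.sense(dir='south') : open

! stack.push(x='south') : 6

! maze.move(dir='south') : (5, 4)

! maze.sense(dir='south') : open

! stack.push(x='south') : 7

! maze.move(dir='south') : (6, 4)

! maze.sense(dir='east') : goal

! maze.move(dir='east') : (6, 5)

Answer: (6, 5)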